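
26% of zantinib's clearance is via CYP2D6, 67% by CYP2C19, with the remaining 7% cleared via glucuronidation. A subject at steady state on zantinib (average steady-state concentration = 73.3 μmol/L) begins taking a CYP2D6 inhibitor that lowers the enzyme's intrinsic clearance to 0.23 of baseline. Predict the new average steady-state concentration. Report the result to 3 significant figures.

91.6 μmol/L

CYP2D6: 0.26 × 0.23 = 0.0598
CYP2C19: 0.67 (unchanged)
Other: 0.07 (unchanged)
Relative clearance = 0.0598 + 0.67 + 0.07 = 0.7998.
With dosing unchanged, average steady-state concentration scales as 1/CL: 73.3 / 0.7998 = 91.6 μmol/L.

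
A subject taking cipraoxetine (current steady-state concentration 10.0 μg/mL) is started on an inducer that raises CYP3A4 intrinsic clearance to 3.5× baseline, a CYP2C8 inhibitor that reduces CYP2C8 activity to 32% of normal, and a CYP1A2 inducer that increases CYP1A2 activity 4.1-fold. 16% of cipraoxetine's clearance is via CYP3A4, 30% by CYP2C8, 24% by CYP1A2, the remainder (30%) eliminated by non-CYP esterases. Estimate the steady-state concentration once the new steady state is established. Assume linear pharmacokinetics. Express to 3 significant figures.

CYP3A4: 0.16 × 3.5 = 0.56
CYP2C8: 0.3 × 0.32 = 0.096
CYP1A2: 0.24 × 4.1 = 0.984
Other: 0.3 (unchanged)
New clearance relative to baseline: 0.56 + 0.096 + 0.984 + 0.3 = 1.94.
Steady-state concentration ∝ 1/CL: new value = 10.0 / 1.94 = 5.15 μg/mL.

5.15 μg/mL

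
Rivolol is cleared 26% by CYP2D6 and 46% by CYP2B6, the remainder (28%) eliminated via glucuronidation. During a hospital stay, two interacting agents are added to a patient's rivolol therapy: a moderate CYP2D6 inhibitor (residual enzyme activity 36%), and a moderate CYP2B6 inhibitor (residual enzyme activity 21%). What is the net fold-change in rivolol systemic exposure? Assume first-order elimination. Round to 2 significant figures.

2.1

CYP2D6: 0.26 × 0.36 = 0.0936
CYP2B6: 0.46 × 0.21 = 0.0966
Other: 0.28 (unchanged)
Relative clearance = 0.0936 + 0.0966 + 0.28 = 0.4702.
Systemic exposure ∝ 1/CL: fold-change = 1 / 0.4702 = 2.1.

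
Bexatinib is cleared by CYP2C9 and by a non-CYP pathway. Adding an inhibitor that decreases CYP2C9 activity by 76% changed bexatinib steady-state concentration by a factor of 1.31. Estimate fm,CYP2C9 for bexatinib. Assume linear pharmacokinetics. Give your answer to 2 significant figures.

0.31

CL'/CL = 1 / 1.31 = 0.7634
0.24·fm + (1 − fm) = 0.7634
fm = (0.7634 − 1) / (0.24 − 1) = 0.31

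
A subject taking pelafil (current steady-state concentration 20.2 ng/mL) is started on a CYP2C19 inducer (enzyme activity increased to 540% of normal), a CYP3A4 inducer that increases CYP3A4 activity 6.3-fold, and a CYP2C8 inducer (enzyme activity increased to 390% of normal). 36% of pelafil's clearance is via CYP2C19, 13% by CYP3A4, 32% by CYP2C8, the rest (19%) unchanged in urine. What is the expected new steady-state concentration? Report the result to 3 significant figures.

4.81 ng/mL

The CYP2C19 pathway (36% of clearance) increases to 5.4× activity: 0.36 × 5.4 = 1.944.
The CYP3A4 pathway (13% of clearance) increases to 6.3× activity: 0.13 × 6.3 = 0.819.
The CYP2C8 pathway (32% of clearance) increases to 3.9× activity: 0.32 × 3.9 = 1.248.
The remaining 19% of clearance is unaffected.
New clearance relative to baseline: 1.944 + 0.819 + 1.248 + 0.19 = 4.201.
Steady-state concentration ∝ 1/CL: new value = 20.2 / 4.201 = 4.81 ng/mL.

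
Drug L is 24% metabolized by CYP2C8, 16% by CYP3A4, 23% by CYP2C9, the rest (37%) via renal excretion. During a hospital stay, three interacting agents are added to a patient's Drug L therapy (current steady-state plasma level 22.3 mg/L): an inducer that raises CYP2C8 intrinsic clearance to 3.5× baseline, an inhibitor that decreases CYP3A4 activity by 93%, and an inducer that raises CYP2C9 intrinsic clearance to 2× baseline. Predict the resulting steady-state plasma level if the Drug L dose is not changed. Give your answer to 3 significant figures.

CYP2C8: 0.24 × 3.5 = 0.84
CYP3A4: 0.16 × 0.07 = 0.0112
CYP2C9: 0.23 × 2 = 0.46
Other: 0.37 (unchanged)
CL_new/CL_old = 0.84 + 0.0112 + 0.46 + 0.37 = 1.6812.
Steady-state plasma level ∝ 1/CL: new value = 22.3 / 1.6812 = 13.3 mg/L.

13.3 mg/L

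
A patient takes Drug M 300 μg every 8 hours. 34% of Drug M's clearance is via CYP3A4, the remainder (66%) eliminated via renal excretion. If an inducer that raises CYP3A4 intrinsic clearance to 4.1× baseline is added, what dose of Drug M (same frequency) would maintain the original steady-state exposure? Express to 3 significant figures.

616 μg

The CYP3A4 pathway (34% of clearance) is boosted to 4.1× activity: 0.34 × 4.1 = 1.394.
The remaining 66% of clearance is unaffected.
New clearance relative to baseline: 1.394 + 0.66 = 2.054.
To maintain the same steady-state level, dose must scale with clearance: new dose = 300 × 2.054 = 616 μg.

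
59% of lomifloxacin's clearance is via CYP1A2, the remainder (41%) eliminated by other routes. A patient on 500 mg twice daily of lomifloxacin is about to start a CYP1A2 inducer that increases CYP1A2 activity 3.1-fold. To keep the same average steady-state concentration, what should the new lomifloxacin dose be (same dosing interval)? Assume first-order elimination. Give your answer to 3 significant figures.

1.12 × 10³ mg

The CYP1A2 pathway (59% of clearance) rises to 3.1× activity: 0.59 × 3.1 = 1.829.
The remaining 41% of clearance is unaffected.
Relative clearance = 1.829 + 0.41 = 2.239.
Css,avg = (dose rate)/CL, so holding Css fixed requires dose ∝ CL: 500 × 2.239 = 1.12 × 10³ mg.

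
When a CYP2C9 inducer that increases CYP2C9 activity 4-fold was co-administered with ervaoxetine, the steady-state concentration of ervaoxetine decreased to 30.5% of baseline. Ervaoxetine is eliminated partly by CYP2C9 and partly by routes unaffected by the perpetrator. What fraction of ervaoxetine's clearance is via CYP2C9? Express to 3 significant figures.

CL'/CL = 1 / 0.305 = 3.279
4·fm + (1 − fm) = 3.279
fm = (3.279 − 1) / (4 − 1) = 0.760

0.760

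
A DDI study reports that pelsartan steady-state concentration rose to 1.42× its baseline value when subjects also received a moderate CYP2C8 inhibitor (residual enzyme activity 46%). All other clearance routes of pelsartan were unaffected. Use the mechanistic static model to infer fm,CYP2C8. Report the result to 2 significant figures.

0.55

Call the CYP2C8 fraction fm. After the interaction, CL_new/CL_old = fm × 0.46 + (1 − fm).
Steady-state concentration ratio = 1 / (new CL fraction), so new CL fraction = 1 / 1.42 = 0.7042.
fm × 0.46 + 1 − fm = 0.7042  ⇒  fm × (0.46 − 1) = −0.2958  ⇒  fm = 0.55.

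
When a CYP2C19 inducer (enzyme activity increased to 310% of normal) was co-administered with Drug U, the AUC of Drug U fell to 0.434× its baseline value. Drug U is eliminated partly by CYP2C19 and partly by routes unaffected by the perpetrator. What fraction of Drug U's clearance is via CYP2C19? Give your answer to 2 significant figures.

CL'/CL = 1 / 0.434 = 2.304
3.1·fm + (1 − fm) = 2.304
fm = (2.304 − 1) / (3.1 − 1) = 0.62

0.62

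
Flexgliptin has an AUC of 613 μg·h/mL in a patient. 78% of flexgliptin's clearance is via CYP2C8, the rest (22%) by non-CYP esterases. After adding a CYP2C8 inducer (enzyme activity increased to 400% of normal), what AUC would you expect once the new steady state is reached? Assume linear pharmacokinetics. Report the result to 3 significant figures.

184 μg·h/mL

CYP2C8: 0.78 × 4 = 3.12
Other: 0.22 (unchanged)
Relative clearance = 3.12 + 0.22 = 3.34.
AUC ∝ 1/CL, so new value = 613 / 3.34 = 184 μg·h/mL.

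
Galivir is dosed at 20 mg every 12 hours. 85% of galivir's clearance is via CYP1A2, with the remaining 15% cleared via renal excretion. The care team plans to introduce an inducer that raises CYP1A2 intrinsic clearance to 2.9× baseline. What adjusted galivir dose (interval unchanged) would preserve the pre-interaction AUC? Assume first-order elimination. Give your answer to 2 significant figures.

CYP1A2: 0.85 × 2.9 = 2.465
Other: 0.15 (unchanged)
Relative clearance = 2.465 + 0.15 = 2.615.
To maintain the same steady-state level, dose must scale with clearance: new dose = 20 × 2.615 = 52 mg.

52 mg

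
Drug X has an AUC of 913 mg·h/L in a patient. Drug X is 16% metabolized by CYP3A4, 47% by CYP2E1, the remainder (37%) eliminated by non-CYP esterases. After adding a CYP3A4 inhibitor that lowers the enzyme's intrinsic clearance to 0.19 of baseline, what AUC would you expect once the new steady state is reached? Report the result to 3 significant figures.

1.05 × 10³ mg·h/L

CYP3A4: 0.16 × 0.19 = 0.0304
CYP2E1: 0.47 (unchanged)
Other: 0.37 (unchanged)
New clearance relative to baseline: 0.0304 + 0.47 + 0.37 = 0.8704.
New AUC = baseline ÷ relative clearance = 913 / 0.8704 = 1.05 × 10³ mg·h/L.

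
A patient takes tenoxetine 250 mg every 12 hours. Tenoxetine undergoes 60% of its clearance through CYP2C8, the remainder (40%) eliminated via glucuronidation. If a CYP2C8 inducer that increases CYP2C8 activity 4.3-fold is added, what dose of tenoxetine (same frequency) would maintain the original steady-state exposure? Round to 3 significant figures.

The CYP2C8 pathway (60% of clearance) increases to 4.3× activity: 0.6 × 4.3 = 2.58.
Non-CYP routes (40%) are unchanged.
CL_new/CL_old = 2.58 + 0.4 = 2.98.
Css,avg = (dose rate)/CL, so holding Css fixed requires dose ∝ CL: 250 × 2.98 = 745 mg.

745 mg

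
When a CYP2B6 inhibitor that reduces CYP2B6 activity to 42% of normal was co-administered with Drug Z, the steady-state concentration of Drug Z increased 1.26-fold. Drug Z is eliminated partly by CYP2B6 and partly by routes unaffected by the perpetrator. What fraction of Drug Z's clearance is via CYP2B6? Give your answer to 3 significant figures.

CL'/CL = 1 / 1.26 = 0.7937
0.42·fm + (1 − fm) = 0.7937
fm = (0.7937 − 1) / (0.42 − 1) = 0.356

0.356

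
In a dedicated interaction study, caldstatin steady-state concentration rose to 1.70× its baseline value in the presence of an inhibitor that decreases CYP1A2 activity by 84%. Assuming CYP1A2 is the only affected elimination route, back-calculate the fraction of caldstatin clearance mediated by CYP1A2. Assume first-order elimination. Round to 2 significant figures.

Let x = fm,CYP1A2. Because steady-state concentration ∝ 1/CL, relative clearance fell to 1/1.70 = 0.5882.
Setting x·0.16 + (1 − x) = 0.5882 and solving: x = (0.5882 − 1)/(0.16 − 1) = 0.49.

0.49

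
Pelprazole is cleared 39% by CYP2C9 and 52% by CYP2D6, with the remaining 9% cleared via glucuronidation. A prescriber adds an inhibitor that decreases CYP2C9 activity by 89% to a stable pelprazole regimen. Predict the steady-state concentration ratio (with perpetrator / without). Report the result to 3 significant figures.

1.53

CYP2C9: 0.39 × 0.11 = 0.0429
CYP2D6: 0.52 (unchanged)
Other: 0.09 (unchanged)
CL_new/CL_old = 0.0429 + 0.52 + 0.09 = 0.6529.
Since steady-state concentration ∝ 1/CL, the ratio is 1 / 0.6529 = 1.53.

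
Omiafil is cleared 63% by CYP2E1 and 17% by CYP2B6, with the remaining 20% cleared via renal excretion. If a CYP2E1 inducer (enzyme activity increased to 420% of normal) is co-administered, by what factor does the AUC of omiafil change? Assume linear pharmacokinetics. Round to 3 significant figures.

The CYP2E1 pathway (63% of clearance) is boosted to 4.2× activity: 0.63 × 4.2 = 2.646.
CYP2B6 (17%) and the residual 20% are unaffected.
Relative clearance = 2.646 + 0.17 + 0.2 = 3.016.
AUC ratio = CL_old/CL_new = 1 / 3.016 = 0.332.

0.332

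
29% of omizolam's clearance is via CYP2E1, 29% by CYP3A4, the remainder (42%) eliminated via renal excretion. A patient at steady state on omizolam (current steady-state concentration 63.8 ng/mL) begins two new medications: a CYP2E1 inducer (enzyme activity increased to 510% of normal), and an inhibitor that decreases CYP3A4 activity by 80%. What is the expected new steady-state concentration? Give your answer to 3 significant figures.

CYP2E1: 0.29 × 5.1 = 1.479
CYP3A4: 0.29 × 0.2 = 0.058
Other: 0.42 (unchanged)
CL_new/CL_old = 1.479 + 0.058 + 0.42 = 1.957.
Dividing the baseline by the relative clearance: 63.8 / 1.957 = 32.6 ng/mL.

32.6 ng/mL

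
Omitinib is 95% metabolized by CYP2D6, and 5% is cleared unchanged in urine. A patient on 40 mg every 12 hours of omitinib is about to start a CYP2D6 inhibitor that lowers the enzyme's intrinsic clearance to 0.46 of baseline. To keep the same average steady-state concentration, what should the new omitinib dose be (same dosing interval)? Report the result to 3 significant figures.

19.5 mg

The CYP2D6 pathway (95% of clearance) is reduced to 0.46× activity: 0.95 × 0.46 = 0.437.
The remaining 5% of clearance is unaffected.
CL_new/CL_old = 0.437 + 0.05 = 0.487.
To maintain the same steady-state level, dose must scale with clearance: new dose = 40 × 0.487 = 19.5 mg.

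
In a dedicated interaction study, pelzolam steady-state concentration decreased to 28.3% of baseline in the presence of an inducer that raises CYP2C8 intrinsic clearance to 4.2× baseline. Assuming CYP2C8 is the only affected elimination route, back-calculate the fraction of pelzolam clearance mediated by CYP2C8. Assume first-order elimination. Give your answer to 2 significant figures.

0.79

Write x for the fraction cleared via CYP2C8. The observed steady-state concentration change means clearance rose to 1/0.283 = 3.534 of baseline.
Only the CYP2C8 route changed, so 3.534 = x·4.2 + (1 − x), giving x = 0.79.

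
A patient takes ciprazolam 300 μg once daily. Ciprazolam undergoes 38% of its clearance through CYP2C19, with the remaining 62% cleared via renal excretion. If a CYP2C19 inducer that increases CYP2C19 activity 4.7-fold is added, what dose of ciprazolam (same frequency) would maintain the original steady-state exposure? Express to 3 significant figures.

722 μg

The CYP2C19 pathway (38% of clearance) increases to 4.7× activity: 0.38 × 4.7 = 1.786.
The remaining 62% of clearance is unaffected.
New clearance relative to baseline: 1.786 + 0.62 = 2.406.
Exposure is unchanged when dose changes in proportion to clearance. New dose = 300 μg × 2.406 = 722 μg.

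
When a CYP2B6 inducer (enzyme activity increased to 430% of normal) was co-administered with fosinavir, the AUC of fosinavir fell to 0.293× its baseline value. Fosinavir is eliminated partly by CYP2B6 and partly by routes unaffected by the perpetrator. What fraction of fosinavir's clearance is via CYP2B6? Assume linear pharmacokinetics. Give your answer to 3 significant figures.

CL'/CL = 1 / 0.293 = 3.413
4.3·fm + (1 − fm) = 3.413
fm = (3.413 − 1) / (4.3 − 1) = 0.731

0.731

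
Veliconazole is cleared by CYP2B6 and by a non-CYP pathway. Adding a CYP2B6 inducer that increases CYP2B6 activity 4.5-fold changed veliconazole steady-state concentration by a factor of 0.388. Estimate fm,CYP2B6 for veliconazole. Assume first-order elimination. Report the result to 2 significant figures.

Let x = fm,CYP2B6. Because steady-state concentration ∝ 1/CL, relative clearance rose to 1/0.388 = 2.577.
Setting x·4.5 + (1 − x) = 2.577 and solving: x = (2.577 − 1)/(4.5 − 1) = 0.45.

0.45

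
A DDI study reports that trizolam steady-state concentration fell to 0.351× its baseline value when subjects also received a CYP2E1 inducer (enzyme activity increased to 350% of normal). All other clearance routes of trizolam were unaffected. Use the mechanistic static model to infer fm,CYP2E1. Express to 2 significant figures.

CL'/CL = 1 / 0.351 = 2.849
3.5·fm + (1 − fm) = 2.849
fm = (2.849 − 1) / (3.5 − 1) = 0.74

0.74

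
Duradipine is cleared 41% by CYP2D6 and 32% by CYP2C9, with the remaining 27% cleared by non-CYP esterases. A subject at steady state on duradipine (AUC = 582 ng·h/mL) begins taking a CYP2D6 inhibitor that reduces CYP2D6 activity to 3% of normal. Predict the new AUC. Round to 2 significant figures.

9.7 × 10² ng·h/mL

The CYP2D6 pathway (41% of clearance) drops to 0.03× activity: 0.41 × 0.03 = 0.0123.
CYP2C9 (32%) and the residual 27% are unaffected.
Relative clearance = 0.0123 + 0.32 + 0.27 = 0.6023.
AUC ∝ 1/CL, so new value = 582 / 0.6023 = 9.7 × 10² ng·h/mL.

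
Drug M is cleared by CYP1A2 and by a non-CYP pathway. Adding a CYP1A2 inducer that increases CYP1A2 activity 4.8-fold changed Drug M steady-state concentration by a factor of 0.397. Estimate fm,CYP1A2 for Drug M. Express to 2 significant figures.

Call the CYP1A2 fraction fm. After the interaction, CL_new/CL_old = fm × 4.8 + (1 − fm).
Steady-state concentration ratio = 1 / (new CL fraction), so new CL fraction = 1 / 0.397 = 2.519.
fm × 4.8 + 1 − fm = 2.519  ⇒  fm × (4.8 − 1) = 1.519  ⇒  fm = 0.40.

0.40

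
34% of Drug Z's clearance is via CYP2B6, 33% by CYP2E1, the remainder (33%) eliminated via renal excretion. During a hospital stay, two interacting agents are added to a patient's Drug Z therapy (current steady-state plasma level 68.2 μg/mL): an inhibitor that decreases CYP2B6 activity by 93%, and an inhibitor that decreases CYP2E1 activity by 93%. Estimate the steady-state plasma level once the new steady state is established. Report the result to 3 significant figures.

181 μg/mL

CYP2B6: 0.34 × 0.07 = 0.0238
CYP2E1: 0.33 × 0.07 = 0.0231
Other: 0.33 (unchanged)
Relative clearance = 0.0238 + 0.0231 + 0.33 = 0.3769.
Steady-state plasma level ∝ 1/CL: new value = 68.2 / 0.3769 = 181 μg/mL.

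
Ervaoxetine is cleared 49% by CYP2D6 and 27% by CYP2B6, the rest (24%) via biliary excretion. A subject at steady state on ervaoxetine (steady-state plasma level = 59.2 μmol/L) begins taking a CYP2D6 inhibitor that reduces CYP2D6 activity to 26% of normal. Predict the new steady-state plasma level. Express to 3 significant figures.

CYP2D6: 0.49 × 0.26 = 0.1274
CYP2B6: 0.27 (unchanged)
Other: 0.24 (unchanged)
Relative clearance = 0.1274 + 0.27 + 0.24 = 0.6374.
Steady-state plasma level ∝ 1/CL, so new value = 59.2 / 0.6374 = 92.9 μmol/L.

92.9 μmol/L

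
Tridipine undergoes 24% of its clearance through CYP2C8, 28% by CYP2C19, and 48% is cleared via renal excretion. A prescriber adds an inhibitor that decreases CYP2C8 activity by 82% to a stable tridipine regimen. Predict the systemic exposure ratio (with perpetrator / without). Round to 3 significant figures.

1.25

The CYP2C8 pathway (24% of clearance) falls to 0.18× activity: 0.24 × 0.18 = 0.0432.
CYP2C19 (28%) and the residual 48% are unaffected.
New clearance relative to baseline: 0.0432 + 0.28 + 0.48 = 0.8032.
Systemic exposure is inversely proportional to clearance, so the fold-change is 1 / 0.8032 = 1.25.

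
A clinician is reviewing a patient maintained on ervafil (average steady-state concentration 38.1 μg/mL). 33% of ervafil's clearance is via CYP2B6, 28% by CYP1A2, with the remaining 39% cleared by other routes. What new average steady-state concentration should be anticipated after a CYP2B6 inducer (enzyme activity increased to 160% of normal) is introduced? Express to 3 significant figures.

CYP2B6: 0.33 × 1.6 = 0.528
CYP1A2: 0.28 (unchanged)
Other: 0.39 (unchanged)
New clearance relative to baseline: 0.528 + 0.28 + 0.39 = 1.198.
Average steady-state concentration ∝ 1/CL, so new value = 38.1 / 1.198 = 31.8 μg/mL.

31.8 μg/mL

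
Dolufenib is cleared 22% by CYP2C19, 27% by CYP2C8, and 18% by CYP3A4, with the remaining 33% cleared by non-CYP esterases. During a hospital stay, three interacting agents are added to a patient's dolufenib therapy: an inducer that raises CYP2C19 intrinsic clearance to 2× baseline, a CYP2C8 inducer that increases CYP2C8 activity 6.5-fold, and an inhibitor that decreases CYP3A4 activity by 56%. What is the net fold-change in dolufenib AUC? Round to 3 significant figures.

0.384

The CYP2C19 pathway (22% of clearance) rises to 2× activity: 0.22 × 2 = 0.44.
The CYP2C8 pathway (27% of clearance) is boosted to 6.5× activity: 0.27 × 6.5 = 1.755.
The CYP3A4 pathway (18% of clearance) drops to 0.44× activity: 0.18 × 0.44 = 0.0792.
The remaining 33% of clearance is unaffected.
New clearance relative to baseline: 0.44 + 1.755 + 0.0792 + 0.33 = 2.6042.
Net AUC ratio = 1 / 2.6042 = 0.384.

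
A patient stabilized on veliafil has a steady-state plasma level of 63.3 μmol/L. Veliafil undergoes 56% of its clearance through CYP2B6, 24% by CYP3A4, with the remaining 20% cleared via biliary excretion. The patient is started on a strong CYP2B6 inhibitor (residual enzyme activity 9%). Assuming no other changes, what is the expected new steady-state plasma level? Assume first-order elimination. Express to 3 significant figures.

The CYP2B6 pathway (56% of clearance) falls to 0.09× activity: 0.56 × 0.09 = 0.0504.
CYP3A4 (24%) and the residual 20% are unaffected.
New clearance relative to baseline: 0.0504 + 0.24 + 0.2 = 0.4904.
Steady-state plasma level ∝ 1/CL, so new value = 63.3 / 0.4904 = 129 μmol/L.

129 μmol/L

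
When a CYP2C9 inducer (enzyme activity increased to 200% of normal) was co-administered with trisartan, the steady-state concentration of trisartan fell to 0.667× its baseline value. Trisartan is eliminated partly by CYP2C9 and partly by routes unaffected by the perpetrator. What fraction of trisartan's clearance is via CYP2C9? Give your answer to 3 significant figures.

Let x = fm,CYP2C9. Because steady-state concentration ∝ 1/CL, relative clearance rose to 1/0.667 = 1.499.
Setting x·2 + (1 − x) = 1.499 and solving: x = (1.499 − 1)/(2 − 1) = 0.499.

0.499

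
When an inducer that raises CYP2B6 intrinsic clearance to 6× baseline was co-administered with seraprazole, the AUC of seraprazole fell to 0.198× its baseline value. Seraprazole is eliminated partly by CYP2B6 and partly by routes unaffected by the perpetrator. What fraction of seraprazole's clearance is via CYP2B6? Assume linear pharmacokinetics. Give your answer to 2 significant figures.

Write x for the fraction cleared via CYP2B6. The observed AUC change means clearance rose to 1/0.198 = 5.051 of baseline.
Setting x·6 + (1 − x) = 5.051 and solving: x = (5.051 − 1)/(6 − 1) = 0.81.

0.81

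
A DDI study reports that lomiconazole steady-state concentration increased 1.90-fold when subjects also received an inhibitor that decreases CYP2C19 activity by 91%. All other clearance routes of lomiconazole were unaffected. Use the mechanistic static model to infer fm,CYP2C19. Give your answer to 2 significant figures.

CL'/CL = 1 / 1.90 = 0.5263
0.09·fm + (1 − fm) = 0.5263
fm = (0.5263 − 1) / (0.09 − 1) = 0.52

0.52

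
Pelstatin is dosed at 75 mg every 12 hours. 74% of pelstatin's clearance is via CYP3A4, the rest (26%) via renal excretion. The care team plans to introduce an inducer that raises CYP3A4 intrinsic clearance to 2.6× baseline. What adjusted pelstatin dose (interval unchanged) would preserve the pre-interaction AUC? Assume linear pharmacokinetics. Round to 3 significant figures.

164 mg

The CYP3A4 pathway (74% of clearance) increases to 2.6× activity: 0.74 × 2.6 = 1.924.
Non-CYP routes (26%) are unchanged.
CL_new/CL_old = 1.924 + 0.26 = 2.184.
Exposure is unchanged when dose changes in proportion to clearance. New dose = 75 mg × 2.184 = 164 mg.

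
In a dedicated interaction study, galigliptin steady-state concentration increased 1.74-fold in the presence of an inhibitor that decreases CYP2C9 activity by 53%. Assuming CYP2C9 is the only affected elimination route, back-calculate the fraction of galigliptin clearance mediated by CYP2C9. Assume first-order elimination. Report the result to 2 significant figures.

0.80

Write x for the fraction cleared via CYP2C9. The observed steady-state concentration change means clearance fell to 1/1.74 = 0.5747 of baseline.
Only the CYP2C9 route changed, so 0.5747 = x·0.47 + (1 − x), giving x = 0.80.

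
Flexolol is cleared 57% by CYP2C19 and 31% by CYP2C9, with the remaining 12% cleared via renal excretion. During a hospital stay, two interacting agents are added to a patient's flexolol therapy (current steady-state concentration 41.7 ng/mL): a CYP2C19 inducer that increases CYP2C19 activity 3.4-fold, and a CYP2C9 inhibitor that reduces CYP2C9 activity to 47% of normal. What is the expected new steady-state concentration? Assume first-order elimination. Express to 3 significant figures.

18.9 ng/mL

The CYP2C19 pathway (57% of clearance) is boosted to 3.4× activity: 0.57 × 3.4 = 1.938.
The CYP2C9 pathway (31% of clearance) is reduced to 0.47× activity: 0.31 × 0.47 = 0.1457.
Non-CYP routes (12%) are unchanged.
CL_new/CL_old = 1.938 + 0.1457 + 0.12 = 2.2037.
New steady-state concentration = 41.7 / 2.2037 = 18.9 ng/mL (concentration scales inversely with clearance).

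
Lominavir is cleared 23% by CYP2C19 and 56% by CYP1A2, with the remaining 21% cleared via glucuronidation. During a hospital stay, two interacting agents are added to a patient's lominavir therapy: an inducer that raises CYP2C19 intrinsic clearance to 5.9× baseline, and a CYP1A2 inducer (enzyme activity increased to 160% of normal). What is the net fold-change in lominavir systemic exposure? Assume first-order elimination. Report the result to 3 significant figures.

0.406

CYP2C19: 0.23 × 5.9 = 1.357
CYP1A2: 0.56 × 1.6 = 0.896
Other: 0.21 (unchanged)
Relative clearance = 1.357 + 0.896 + 0.21 = 2.463.
Because systemic exposure varies inversely with clearance, the combined effect is 1 / 2.463 = 0.406.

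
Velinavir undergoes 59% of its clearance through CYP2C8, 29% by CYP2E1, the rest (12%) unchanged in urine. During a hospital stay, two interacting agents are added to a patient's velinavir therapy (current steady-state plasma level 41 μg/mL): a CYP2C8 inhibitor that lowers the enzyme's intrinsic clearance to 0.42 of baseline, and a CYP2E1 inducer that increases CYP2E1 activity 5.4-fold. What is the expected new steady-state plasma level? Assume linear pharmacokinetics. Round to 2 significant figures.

21 μg/mL

The CYP2C8 pathway (59% of clearance) falls to 0.42× activity: 0.59 × 0.42 = 0.2478.
The CYP2E1 pathway (29% of clearance) is boosted to 5.4× activity: 0.29 × 5.4 = 1.566.
The remaining 12% of clearance is unaffected.
Relative clearance = 0.2478 + 1.566 + 0.12 = 1.9338.
Dividing the baseline by the relative clearance: 41 / 1.9338 = 21 μg/mL.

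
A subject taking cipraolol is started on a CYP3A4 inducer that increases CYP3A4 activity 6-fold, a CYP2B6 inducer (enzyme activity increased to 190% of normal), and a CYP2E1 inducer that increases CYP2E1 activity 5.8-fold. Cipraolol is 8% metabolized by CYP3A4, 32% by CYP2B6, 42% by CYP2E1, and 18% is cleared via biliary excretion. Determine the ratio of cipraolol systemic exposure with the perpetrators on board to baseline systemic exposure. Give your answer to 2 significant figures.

CYP3A4: 0.08 × 6 = 0.48
CYP2B6: 0.32 × 1.9 = 0.608
CYP2E1: 0.42 × 5.8 = 2.436
Other: 0.18 (unchanged)
Relative clearance = 0.48 + 0.608 + 2.436 + 0.18 = 3.704.
Systemic exposure ∝ 1/CL: fold-change = 1 / 3.704 = 0.27.

0.27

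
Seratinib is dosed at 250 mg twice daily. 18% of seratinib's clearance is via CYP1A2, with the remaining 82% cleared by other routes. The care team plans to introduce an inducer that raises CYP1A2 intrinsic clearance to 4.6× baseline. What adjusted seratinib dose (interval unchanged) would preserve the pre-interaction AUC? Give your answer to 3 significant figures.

412 mg

The CYP1A2 pathway (18% of clearance) is boosted to 4.6× activity: 0.18 × 4.6 = 0.828.
Non-CYP routes (82%) are unchanged.
Relative clearance = 0.828 + 0.82 = 1.648.
To maintain the same steady-state level, dose must scale with clearance: new dose = 250 × 1.648 = 412 mg.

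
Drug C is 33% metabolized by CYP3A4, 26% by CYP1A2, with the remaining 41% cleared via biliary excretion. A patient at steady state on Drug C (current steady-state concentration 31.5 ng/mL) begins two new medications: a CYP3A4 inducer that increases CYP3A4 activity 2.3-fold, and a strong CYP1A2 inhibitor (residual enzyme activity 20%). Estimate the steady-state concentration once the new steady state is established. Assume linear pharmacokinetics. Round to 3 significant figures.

25.8 ng/mL

The CYP3A4 pathway (33% of clearance) is boosted to 2.3× activity: 0.33 × 2.3 = 0.759.
The CYP1A2 pathway (26% of clearance) drops to 0.2× activity: 0.26 × 0.2 = 0.052.
Non-CYP routes (41%) are unchanged.
New clearance relative to baseline: 0.759 + 0.052 + 0.41 = 1.221.
New steady-state concentration = 31.5 / 1.221 = 25.8 ng/mL (concentration scales inversely with clearance).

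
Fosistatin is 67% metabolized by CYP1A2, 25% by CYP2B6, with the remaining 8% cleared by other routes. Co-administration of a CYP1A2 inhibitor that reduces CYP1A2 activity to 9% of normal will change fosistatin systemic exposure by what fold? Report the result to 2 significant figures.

2.6

CYP1A2: 0.67 × 0.09 = 0.0603
CYP2B6: 0.25 (unchanged)
Other: 0.08 (unchanged)
New clearance relative to baseline: 0.0603 + 0.25 + 0.08 = 0.3903.
Systemic exposure is inversely proportional to clearance, so the fold-change is 1 / 0.3903 = 2.6.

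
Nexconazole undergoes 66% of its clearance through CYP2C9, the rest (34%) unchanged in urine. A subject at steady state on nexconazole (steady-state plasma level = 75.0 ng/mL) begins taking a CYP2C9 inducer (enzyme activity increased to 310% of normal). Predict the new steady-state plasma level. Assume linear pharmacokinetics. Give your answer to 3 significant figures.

31.4 ng/mL

The CYP2C9 pathway (66% of clearance) rises to 3.1× activity: 0.66 × 3.1 = 2.046.
The remaining 34% of clearance is unaffected.
CL_new/CL_old = 2.046 + 0.34 = 2.386.
New steady-state plasma level = baseline ÷ relative clearance = 75.0 / 2.386 = 31.4 ng/mL.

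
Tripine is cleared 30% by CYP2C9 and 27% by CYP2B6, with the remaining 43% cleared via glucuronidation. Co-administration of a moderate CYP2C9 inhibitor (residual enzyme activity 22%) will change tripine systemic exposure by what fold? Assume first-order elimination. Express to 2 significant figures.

The CYP2C9 pathway (30% of clearance) falls to 0.22× activity: 0.3 × 0.22 = 0.066.
CYP2B6 (27%) and the residual 43% are unaffected.
CL_new/CL_old = 0.066 + 0.27 + 0.43 = 0.766.
Systemic exposure is inversely proportional to clearance, so the fold-change is 1 / 0.766 = 1.3.

1.3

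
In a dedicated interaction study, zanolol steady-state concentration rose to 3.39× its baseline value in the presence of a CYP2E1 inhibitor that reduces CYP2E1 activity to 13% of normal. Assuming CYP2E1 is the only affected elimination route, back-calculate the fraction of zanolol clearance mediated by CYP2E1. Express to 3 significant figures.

0.810

Let fm be the CYP2E1 fraction. New clearance relative to baseline = fm × 0.13 + (1 − fm).
Steady-state concentration ratio = 1 / (new CL fraction), so new CL fraction = 1 / 3.39 = 0.295.
fm × 0.13 + 1 − fm = 0.295  ⇒  fm × (0.13 − 1) = −0.705  ⇒  fm = 0.810.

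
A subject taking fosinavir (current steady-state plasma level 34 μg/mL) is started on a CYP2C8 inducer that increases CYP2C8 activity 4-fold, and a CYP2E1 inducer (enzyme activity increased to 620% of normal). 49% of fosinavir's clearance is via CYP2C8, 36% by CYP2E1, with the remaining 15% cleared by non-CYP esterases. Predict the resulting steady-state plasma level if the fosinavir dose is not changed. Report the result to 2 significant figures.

7.8 μg/mL

The CYP2C8 pathway (49% of clearance) rises to 4× activity: 0.49 × 4 = 1.96.
The CYP2E1 pathway (36% of clearance) rises to 6.2× activity: 0.36 × 6.2 = 2.232.
The remaining 15% of clearance is unaffected.
CL_new/CL_old = 1.96 + 2.232 + 0.15 = 4.342.
New steady-state plasma level = 34 / 4.342 = 7.8 μg/mL (concentration scales inversely with clearance).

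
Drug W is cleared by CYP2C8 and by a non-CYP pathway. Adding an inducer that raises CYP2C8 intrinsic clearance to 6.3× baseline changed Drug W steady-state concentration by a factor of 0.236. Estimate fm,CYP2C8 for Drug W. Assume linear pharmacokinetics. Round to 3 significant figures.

CL'/CL = 1 / 0.236 = 4.237
6.3·fm + (1 − fm) = 4.237
fm = (4.237 − 1) / (6.3 − 1) = 0.611

0.611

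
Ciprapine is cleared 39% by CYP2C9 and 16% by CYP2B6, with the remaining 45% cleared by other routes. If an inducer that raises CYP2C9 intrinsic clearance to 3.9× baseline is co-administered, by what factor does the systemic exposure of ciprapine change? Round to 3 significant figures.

0.469

CYP2C9: 0.39 × 3.9 = 1.521
CYP2B6: 0.16 (unchanged)
Other: 0.45 (unchanged)
New clearance relative to baseline: 1.521 + 0.16 + 0.45 = 2.131.
Systemic exposure ratio = CL_old/CL_new = 1 / 2.131 = 0.469.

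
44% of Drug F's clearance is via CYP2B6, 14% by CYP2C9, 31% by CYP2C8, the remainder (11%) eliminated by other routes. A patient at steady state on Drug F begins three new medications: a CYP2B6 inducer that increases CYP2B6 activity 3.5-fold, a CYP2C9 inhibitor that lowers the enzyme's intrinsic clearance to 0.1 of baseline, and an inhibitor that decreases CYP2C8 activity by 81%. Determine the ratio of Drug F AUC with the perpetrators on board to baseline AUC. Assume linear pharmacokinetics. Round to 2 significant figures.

The CYP2B6 pathway (44% of clearance) increases to 3.5× activity: 0.44 × 3.5 = 1.54.
The CYP2C9 pathway (14% of clearance) falls to 0.1× activity: 0.14 × 0.1 = 0.014.
The CYP2C8 pathway (31% of clearance) drops to 0.19× activity: 0.31 × 0.19 = 0.0589.
The remaining 11% of clearance is unaffected.
New clearance relative to baseline: 1.54 + 0.014 + 0.0589 + 0.11 = 1.7229.
Net AUC ratio = 1 / 1.7229 = 0.58.

0.58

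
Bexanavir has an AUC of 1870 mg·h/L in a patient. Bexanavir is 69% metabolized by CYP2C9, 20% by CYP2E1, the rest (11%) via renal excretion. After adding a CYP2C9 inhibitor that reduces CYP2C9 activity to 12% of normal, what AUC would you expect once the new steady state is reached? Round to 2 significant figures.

CYP2C9: 0.69 × 0.12 = 0.0828
CYP2E1: 0.2 (unchanged)
Other: 0.11 (unchanged)
New clearance relative to baseline: 0.0828 + 0.2 + 0.11 = 0.3928.
With dosing unchanged, AUC scales as 1/CL: 1870 / 0.3928 = 4.8 × 10³ mg·h/L.

4.8 × 10³ mg·h/L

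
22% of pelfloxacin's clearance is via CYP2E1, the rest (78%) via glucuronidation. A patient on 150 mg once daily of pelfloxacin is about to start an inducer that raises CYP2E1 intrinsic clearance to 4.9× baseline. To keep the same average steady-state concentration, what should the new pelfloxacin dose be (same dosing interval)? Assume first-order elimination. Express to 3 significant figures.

279 mg

The CYP2E1 pathway (22% of clearance) increases to 4.9× activity: 0.22 × 4.9 = 1.078.
The remaining 78% of clearance is unaffected.
Relative clearance = 1.078 + 0.78 = 1.858.
Exposure is unchanged when dose changes in proportion to clearance. New dose = 150 mg × 1.858 = 279 mg.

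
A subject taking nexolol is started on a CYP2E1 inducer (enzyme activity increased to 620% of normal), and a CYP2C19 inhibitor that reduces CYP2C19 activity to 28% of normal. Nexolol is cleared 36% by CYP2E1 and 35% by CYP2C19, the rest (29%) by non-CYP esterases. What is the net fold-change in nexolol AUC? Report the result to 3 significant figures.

The CYP2E1 pathway (36% of clearance) increases to 6.2× activity: 0.36 × 6.2 = 2.232.
The CYP2C19 pathway (35% of clearance) drops to 0.28× activity: 0.35 × 0.28 = 0.098.
Non-CYP routes (29%) are unchanged.
CL_new/CL_old = 2.232 + 0.098 + 0.29 = 2.62.
Because AUC varies inversely with clearance, the combined effect is 1 / 2.62 = 0.382.

0.382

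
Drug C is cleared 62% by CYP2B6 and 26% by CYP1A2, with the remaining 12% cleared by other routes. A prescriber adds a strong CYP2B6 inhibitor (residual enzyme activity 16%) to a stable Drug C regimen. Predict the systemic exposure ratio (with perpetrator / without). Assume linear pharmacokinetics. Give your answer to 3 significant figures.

The CYP2B6 pathway (62% of clearance) falls to 0.16× activity: 0.62 × 0.16 = 0.0992.
CYP1A2 (26%) and the residual 12% are unaffected.
Relative clearance = 0.0992 + 0.26 + 0.12 = 0.4792.
Systemic exposure ratio = CL_old/CL_new = 1 / 0.4792 = 2.09.

2.09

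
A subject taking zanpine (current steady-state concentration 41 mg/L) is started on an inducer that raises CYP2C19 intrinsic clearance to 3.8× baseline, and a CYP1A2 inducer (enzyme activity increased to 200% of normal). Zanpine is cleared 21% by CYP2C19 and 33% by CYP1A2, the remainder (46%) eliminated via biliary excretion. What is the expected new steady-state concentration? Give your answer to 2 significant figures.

21 mg/L

The CYP2C19 pathway (21% of clearance) rises to 3.8× activity: 0.21 × 3.8 = 0.798.
The CYP1A2 pathway (33% of clearance) increases to 2× activity: 0.33 × 2 = 0.66.
Non-CYP routes (46%) are unchanged.
CL_new/CL_old = 0.798 + 0.66 + 0.46 = 1.918.
Steady-state concentration ∝ 1/CL: new value = 41 / 1.918 = 21 mg/L.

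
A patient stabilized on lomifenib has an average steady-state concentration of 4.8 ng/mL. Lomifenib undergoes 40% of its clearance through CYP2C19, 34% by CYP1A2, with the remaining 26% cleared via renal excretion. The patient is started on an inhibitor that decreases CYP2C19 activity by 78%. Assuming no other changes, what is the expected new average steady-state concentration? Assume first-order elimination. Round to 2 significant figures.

The CYP2C19 pathway (40% of clearance) falls to 0.22× activity: 0.4 × 0.22 = 0.088.
CYP1A2 (34%) and the residual 26% are unaffected.
Relative clearance = 0.088 + 0.34 + 0.26 = 0.688.
With dosing unchanged, average steady-state concentration scales as 1/CL: 4.8 / 0.688 = 7.0 ng/mL.

7.0 ng/mL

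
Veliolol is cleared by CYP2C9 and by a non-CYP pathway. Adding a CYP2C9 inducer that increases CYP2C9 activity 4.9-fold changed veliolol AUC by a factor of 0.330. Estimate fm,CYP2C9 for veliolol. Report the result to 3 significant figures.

0.521

Let fm be the CYP2C9 fraction. New clearance relative to baseline = fm × 4.9 + (1 − fm).
AUC ratio = 1 / (new CL fraction), so new CL fraction = 1 / 0.330 = 3.03.
fm × 4.9 + 1 − fm = 3.03  ⇒  fm × (4.9 − 1) = 2.03  ⇒  fm = 0.521.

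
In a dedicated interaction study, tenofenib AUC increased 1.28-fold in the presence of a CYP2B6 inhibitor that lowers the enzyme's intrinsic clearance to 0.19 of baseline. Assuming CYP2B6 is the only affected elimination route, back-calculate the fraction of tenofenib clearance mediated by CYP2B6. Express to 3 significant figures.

0.270

CL'/CL = 1 / 1.28 = 0.7812
0.19·fm + (1 − fm) = 0.7812
fm = (0.7812 − 1) / (0.19 − 1) = 0.270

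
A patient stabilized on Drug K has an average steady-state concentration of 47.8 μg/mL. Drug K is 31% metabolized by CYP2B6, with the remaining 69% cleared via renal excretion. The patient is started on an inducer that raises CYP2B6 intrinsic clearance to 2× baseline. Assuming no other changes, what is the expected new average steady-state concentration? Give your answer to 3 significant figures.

36.5 μg/mL

The CYP2B6 pathway (31% of clearance) is boosted to 2× activity: 0.31 × 2 = 0.62.
The remaining 69% of clearance is unaffected.
New clearance relative to baseline: 0.62 + 0.69 = 1.31.
New average steady-state concentration = baseline ÷ relative clearance = 47.8 / 1.31 = 36.5 μg/mL.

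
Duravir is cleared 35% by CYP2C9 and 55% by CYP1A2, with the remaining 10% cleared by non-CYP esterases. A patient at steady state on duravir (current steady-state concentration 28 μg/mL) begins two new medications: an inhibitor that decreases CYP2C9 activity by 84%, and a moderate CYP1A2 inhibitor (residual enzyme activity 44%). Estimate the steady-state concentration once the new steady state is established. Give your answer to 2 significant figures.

70 μg/mL

CYP2C9: 0.35 × 0.16 = 0.056
CYP1A2: 0.55 × 0.44 = 0.242
Other: 0.1 (unchanged)
CL_new/CL_old = 0.056 + 0.242 + 0.1 = 0.398.
Steady-state concentration ∝ 1/CL: new value = 28 / 0.398 = 70 μg/mL.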